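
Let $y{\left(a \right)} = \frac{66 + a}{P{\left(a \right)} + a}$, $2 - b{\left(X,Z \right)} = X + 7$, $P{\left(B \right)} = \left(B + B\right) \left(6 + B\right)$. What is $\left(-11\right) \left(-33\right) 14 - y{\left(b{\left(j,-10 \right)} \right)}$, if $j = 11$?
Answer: $\frac{772439}{152} \approx 5081.8$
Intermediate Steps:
$P{\left(B \right)} = 2 B \left(6 + B\right)$
$b{\left(X,Z \right)} = -5 - X$ ($b{\left(X,Z \right)} = 2 - \left(X + 7\right) = 2 - \left(7 + X\right) = -5 - X$)
$y{\left(a \right)} = \frac{66 + a}{a + 2 a \left(6 + a\right)}$ ($y{\left(a \right)} = \frac{66 + a}{2 a \left(6 + a\right) + a} = \frac{66 + a}{a + 2 a \left(6 + a\right)}$)
$\left(-11\right) \left(-33\right) 14 - y{\left(b{\left(j,-10 \right)} \right)} = \left(-11\right) \left(-33\right) 14 - \frac{66 - 16}{\left(-5 - 11\right) \left(13 + 2 \left(-5 - 11\right)\right)} = 363 \cdot 14 - \frac{66 - 16}{\left(-5 - 11\right) \left(13 + 2 \left(-5 - 11\right)\right)} = 5082 - \frac{66 - 16}{\left(-16\right) \left(13 + 2 \left(-16\right)\right)} = 5082 - \left(- \frac{1}{16}\right) \frac{1}{13 - 32} \cdot 50 = 5082 - \left(- \frac{1}{16}\right) \frac{1}{-19} \cdot 50 = 5082 - \left(- \frac{1}{16}\right) \left(- \frac{1}{19}\right) 50 = 5082 - \frac{25}{152} = \frac{772439}{152}$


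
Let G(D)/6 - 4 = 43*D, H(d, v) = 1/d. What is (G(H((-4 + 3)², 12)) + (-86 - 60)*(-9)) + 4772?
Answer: 6368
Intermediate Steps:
G(D) = 24 + 258*D (G(D) = 24 + 6*(43*D) = 24 + 258*D)
(G(H((-4 + 3)², 12)) + (-86 - 60)*(-9)) + 4772 = ((24 + 258/((-4 + 3)²)) + (-86 - 60)*(-9)) + 4772 = ((24 + 258/((-1)²)) - 146*(-9)) + 4772 = ((24 + 258/1) + 1314) + 4772 = ((24 + 258*1) + 1314) + 4772 = ((24 + 258) + 1314) + 4772 = (282 + 1314) + 4772 = 1596 + 4772 = 6368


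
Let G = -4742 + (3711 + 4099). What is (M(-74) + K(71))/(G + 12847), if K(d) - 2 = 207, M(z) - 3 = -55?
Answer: 157/15915 ≈ 0.0098649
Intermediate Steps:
M(z) = -52 (M(z) = 3 - 55 = -52)
K(d) = 209 (K(d) = 2 + 207 = 209)
G = 3068 (G = -4742 + 7810 = 3068)
(M(-74) + K(71))/(G + 12847) = (-52 + 209)/(3068 + 12847) = 157/15915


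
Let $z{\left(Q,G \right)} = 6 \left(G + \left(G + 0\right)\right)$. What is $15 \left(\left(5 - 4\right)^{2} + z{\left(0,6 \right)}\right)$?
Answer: $1095$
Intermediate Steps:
$z{\left(Q,G \right)} = 12 G$ ($z{\left(Q,G \right)} = 6 \left(G + G\right) = 6 \cdot 2 G = 12 G$)
$15 \left(\left(5 - 4\right)^{2} + z{\left(0,6 \right)}\right) = 15 \left(\left(5 - 4\right)^{2} + 12 \cdot 6\right) = 15 \left(1^{2} + 72\right) = 15 \left(1 + 72\right) = 15 \cdot 73 = 1095$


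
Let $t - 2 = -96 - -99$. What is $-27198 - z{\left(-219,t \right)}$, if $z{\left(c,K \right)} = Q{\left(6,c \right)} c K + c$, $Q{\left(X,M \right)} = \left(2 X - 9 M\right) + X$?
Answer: $2150976$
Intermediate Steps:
$t = 5$ ($t = 2 - -3 = 2 + \left(-96 + 99\right) = 2 + 3 = 5$)
$Q{\left(X,M \right)} = - 9 M + 3 X$ ($Q{\left(X,M \right)} = \left(- 9 M + 2 X\right) + X = - 9 M + 3 X$)
$z{\left(c,K \right)} = c + K c \left(18 - 9 c\right)$ ($z{\left(c,K \right)} = \left(- 9 c + 3 \cdot 6\right) c K + c = \left(- 9 c + 18\right) c K + c = \left(18 - 9 c\right) c K + c = c \left(18 - 9 c\right) K + c = K c \left(18 - 9 c\right) + c = c + K c \left(18 - 9 c\right)$)
$-27198 - z{\left(-219,t \right)} = -27198 - \left(-1\right) \left(-219\right) \left(-1 + 9 \cdot 5 \left(-2 - 219\right)\right) = -27198 - \left(-1\right) \left(-219\right) \left(-1 + 9 \cdot 5 \left(-221\right)\right) = -27198 - \left(-1\right) \left(-219\right) \left(-1 - 9945\right) = -27198 - \left(-1\right) \left(-219\right) \left(-9946\right) = -27198 - -2178174 = -27198 + 2178174 = 2150976$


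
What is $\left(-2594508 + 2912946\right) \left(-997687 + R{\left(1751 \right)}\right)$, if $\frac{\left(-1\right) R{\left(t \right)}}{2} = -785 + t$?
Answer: $-318316675122$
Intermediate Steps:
$R{\left(t \right)} = 1570 - 2 t$ ($R{\left(t \right)} = - 2 \left(-785 + t\right) = 1570 - 2 t$)
$\left(-2594508 + 2912946\right) \left(-997687 + R{\left(1751 \right)}\right) = \left(-2594508 + 2912946\right) \left(-997687 + \left(1570 - 3502\right)\right) = 318438 \left(-997687 + \left(1570 - 3502\right)\right) = 318438 \left(-997687 - 1932\right) = 318438 \left(-999619\right) = -318316675122$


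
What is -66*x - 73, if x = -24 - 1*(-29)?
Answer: -403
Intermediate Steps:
x = 5 (x = -24 + 29 = 5)
-66*x - 73 = -66*5 - 73 = -330 - 73 = -403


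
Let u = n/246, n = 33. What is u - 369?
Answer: -30247/82 ≈ -368.87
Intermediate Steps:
u = 11/82 (u = 33/246 = 33*(1/246) = 11/82 ≈ 0.13415)
u - 369 = 11/82 - 369 = -30247/82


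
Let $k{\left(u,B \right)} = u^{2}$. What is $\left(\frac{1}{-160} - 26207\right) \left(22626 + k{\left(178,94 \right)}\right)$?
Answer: $- \frac{22772840151}{16} \approx -1.4233 \cdot 10^{9}$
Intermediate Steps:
$\left(\frac{1}{-160} - 26207\right) \left(22626 + k{\left(178,94 \right)}\right) = \left(\frac{1}{-160} - 26207\right) \left(22626 + 178^{2}\right) = \left(- \frac{1}{160} - 26207\right) \left(22626 + 31684\right) = \left(- \frac{4193121}{160}\right) 54310 = - \frac{22772840151}{16}$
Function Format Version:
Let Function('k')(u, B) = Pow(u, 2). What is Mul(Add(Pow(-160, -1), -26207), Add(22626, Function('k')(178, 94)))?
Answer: Rational(-22772840151, 16) ≈ -1.4233e+9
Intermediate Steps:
Mul(Add(Pow(-160, -1), -26207), Add(22626, Function('k')(178, 94))) = Mul(Add(Pow(-160, -1), -26207), Add(22626, Pow(178, 2))) = Mul(Add(Rational(-1, 160), -26207), Add(22626, 31684)) = Mul(Rational(-4193121, 160), 54310) = Rational(-22772840151, 16)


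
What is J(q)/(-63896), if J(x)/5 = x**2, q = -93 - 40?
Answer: -1805/1304 ≈ -1.3842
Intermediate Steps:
q = -133
J(x) = 5*x**2
J(q)/(-63896) = (5*(-133)**2)/(-63896) = (5*17689)*(-1/63896) = 88445*(-1/63896) = -1805/1304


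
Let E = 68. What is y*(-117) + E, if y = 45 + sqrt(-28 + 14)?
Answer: -5197 - 117*I*sqrt(14) ≈ -5197.0 - 437.77*I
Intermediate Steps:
y = 45 + I*sqrt(14) (y = 45 + sqrt(-14) = 45 + I*sqrt(14) ≈ 45.0 + 3.7417*I)
y*(-117) + E = (45 + I*sqrt(14))*(-117) + 68 = (-5265 - 117*I*sqrt(14)) + 68 = -5197 - 117*I*sqrt(14)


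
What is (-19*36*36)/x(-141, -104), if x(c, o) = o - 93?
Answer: 24624/197 ≈ 124.99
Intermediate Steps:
x(c, o) = -93 + o
(-19*36*36)/x(-141, -104) = (-19*36*36)/(-93 - 104) = -684*36/(-197) = -24624*(-1/197) = 24624/197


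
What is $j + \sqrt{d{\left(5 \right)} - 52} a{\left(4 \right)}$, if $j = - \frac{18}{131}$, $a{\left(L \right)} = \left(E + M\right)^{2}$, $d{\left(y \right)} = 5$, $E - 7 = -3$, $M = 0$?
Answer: $- \frac{18}{131} + 16 i \sqrt{47} \approx -0.1374 + 109.69 i$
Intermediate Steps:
$E = 4$ ($E = 7 - 3 = 4$)
$a{\left(L \right)} = 16$ ($a{\left(L \right)} = \left(4 + 0\right)^{2} = 4^{2} = 16$)
$j = - \frac{18}{131}$ ($j = \left(-18\right) \frac{1}{131} = - \frac{18}{131} \approx -0.1374$)
$j + \sqrt{d{\left(5 \right)} - 52} a{\left(4 \right)} = - \frac{18}{131} + \sqrt{5 - 52} \cdot 16 = - \frac{18}{131} + \sqrt{-47} \cdot 16 = - \frac{18}{131} + i \sqrt{47} \cdot 16 = - \frac{18}{131} + 16 i \sqrt{47}$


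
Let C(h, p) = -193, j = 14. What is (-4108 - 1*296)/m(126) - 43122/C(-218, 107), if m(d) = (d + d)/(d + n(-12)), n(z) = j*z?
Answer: 184784/193 ≈ 957.43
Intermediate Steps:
n(z) = 14*z
m(d) = 2*d/(-168 + d) (m(d) = (d + d)/(d + 14*(-12)) = (2*d)/(d - 168) = (2*d)/(-168 + d) = 2*d/(-168 + d))
(-4108 - 1*296)/m(126) - 43122/C(-218, 107) = (-4108 - 1*296)/((2*126/(-168 + 126))) - 43122/(-193) = (-4108 - 296)/((2*126/(-42))) - 43122*(-1/193) = -4404/(2*126*(-1/42)) + 43122/193 = -4404/(-6) + 43122/193 = -4404*(-⅙) + 43122/193 = 734 + 43122/193 = 184784/193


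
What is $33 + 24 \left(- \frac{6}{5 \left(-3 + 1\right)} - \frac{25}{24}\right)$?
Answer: $\frac{112}{5} \approx 22.4$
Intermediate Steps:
$33 + 24 \left(- \frac{6}{5 \left(-3 + 1\right)} - \frac{25}{24}\right) = 33 + 24 \left(- \frac{6}{5 \left(-2\right)} - \frac{25}{24}\right) = 33 + 24 \left(- \frac{6}{-10} - \frac{25}{24}\right) = 33 + 24 \left(\left(-6\right) \left(- \frac{1}{10}\right) - \frac{25}{24}\right) = 33 + 24 \left(\frac{3}{5} - \frac{25}{24}\right) = 33 + 24 \left(- \frac{53}{120}\right) = 33 - \frac{53}{5} = \frac{112}{5}$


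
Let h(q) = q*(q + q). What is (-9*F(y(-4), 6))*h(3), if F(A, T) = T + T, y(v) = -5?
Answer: -1944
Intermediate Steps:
F(A, T) = 2*T
h(q) = 2*q**2 (h(q) = q*(2*q) = 2*q**2)
(-9*F(y(-4), 6))*h(3) = (-18*6)*(2*3**2) = (-9*12)*(2*9) = -108*18 = -1944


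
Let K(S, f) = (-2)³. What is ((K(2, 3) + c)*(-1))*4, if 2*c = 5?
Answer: 22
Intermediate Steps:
c = 5/2 (c = (½)*5 = 5/2 ≈ 2.5000)
K(S, f) = -8
((K(2, 3) + c)*(-1))*4 = ((-8 + 5/2)*(-1))*4 = -11/2*(-1)*4 = (11/2)*4 = 22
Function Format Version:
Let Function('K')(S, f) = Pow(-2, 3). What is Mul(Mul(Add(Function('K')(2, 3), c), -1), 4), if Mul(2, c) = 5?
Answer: 22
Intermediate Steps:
c = Rational(5, 2) (c = Mul(Rational(1, 2), 5) = Rational(5, 2) ≈ 2.5000)
Function('K')(S, f) = -8
Mul(Mul(Add(Function('K')(2, 3), c), -1), 4) = Mul(Mul(Add(-8, Rational(5, 2)), -1), 4) = Mul(Mul(Rational(-11, 2), -1), 4) = Mul(Rational(11, 2), 4) = 22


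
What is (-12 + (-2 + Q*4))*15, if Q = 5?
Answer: 90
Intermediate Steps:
(-12 + (-2 + Q*4))*15 = (-12 + (-2 + 5*4))*15 = (-12 + (-2 + 20))*15 = (-12 + 18)*15 = 6*15 = 90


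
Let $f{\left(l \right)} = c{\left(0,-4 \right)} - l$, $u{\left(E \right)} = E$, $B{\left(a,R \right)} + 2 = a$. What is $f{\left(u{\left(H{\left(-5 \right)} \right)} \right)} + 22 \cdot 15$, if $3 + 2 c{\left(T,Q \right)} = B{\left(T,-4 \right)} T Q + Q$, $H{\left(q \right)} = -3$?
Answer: $\frac{659}{2} \approx 329.5$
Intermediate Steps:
$B{\left(a,R \right)} = -2 + a$
$c{\left(T,Q \right)} = - \frac{3}{2} + \frac{Q}{2} + \frac{Q T \left(-2 + T\right)}{2}$ ($c{\left(T,Q \right)} = - \frac{3}{2} + \frac{\left(-2 + T\right) T Q + Q}{2} = - \frac{3}{2} + \frac{T \left(-2 + T\right) Q + Q}{2} = - \frac{3}{2} + \frac{Q T \left(-2 + T\right) + Q}{2} = - \frac{3}{2} + \frac{Q + Q T \left(-2 + T\right)}{2} = - \frac{3}{2} + \left(\frac{Q}{2} + \frac{Q T \left(-2 + T\right)}{2}\right) = - \frac{3}{2} + \frac{Q}{2} + \frac{Q T \left(-2 + T\right)}{2}$)
$f{\left(l \right)} = - \frac{7}{2} - l$ ($f{\left(l \right)} = \left(- \frac{3}{2} + \frac{1}{2} \left(-4\right) + \frac{1}{2} \left(-4\right) 0 \left(-2 + 0\right)\right) - l = \left(- \frac{3}{2} - 2 + \frac{1}{2} \left(-4\right) 0 \left(-2\right)\right) - l = \left(- \frac{3}{2} - 2 + 0\right) - l = - \frac{7}{2} - l$)
$f{\left(u{\left(H{\left(-5 \right)} \right)} \right)} + 22 \cdot 15 = \left(- \frac{7}{2} - -3\right) + 22 \cdot 15 = \left(- \frac{7}{2} + 3\right) + 330 = - \frac{1}{2} + 330 = \frac{659}{2}$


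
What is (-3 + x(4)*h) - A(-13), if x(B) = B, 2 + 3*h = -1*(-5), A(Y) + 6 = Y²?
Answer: -162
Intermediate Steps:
A(Y) = -6 + Y²
h = 1 (h = -⅔ + (-1*(-5))/3 = -⅔ + (⅓)*5 = -⅔ + 5/3 = 1)
(-3 + x(4)*h) - A(-13) = (-3 + 4*1) - (-6 + (-13)²) = (-3 + 4) - (-6 + 169) = 1 - 1*163 = 1 - 163 = -162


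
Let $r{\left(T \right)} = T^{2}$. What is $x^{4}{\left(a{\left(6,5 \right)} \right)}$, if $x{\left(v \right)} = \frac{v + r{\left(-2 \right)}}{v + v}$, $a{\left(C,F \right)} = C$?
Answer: $\frac{625}{1296} \approx 0.48225$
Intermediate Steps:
$x{\left(v \right)} = \frac{4 + v}{2 v}$ ($x{\left(v \right)} = \frac{v + \left(-2\right)^{2}}{v + v} = \frac{v + 4}{2 v} = \left(4 + v\right) \frac{1}{2 v} = \frac{4 + v}{2 v}$)
$x^{4}{\left(a{\left(6,5 \right)} \right)} = \left(\frac{4 + 6}{2 \cdot 6}\right)^{4} = \left(\frac{1}{2} \cdot \frac{1}{6} \cdot 10\right)^{4} = \left(\frac{5}{6}\right)^{4} = \frac{625}{1296}$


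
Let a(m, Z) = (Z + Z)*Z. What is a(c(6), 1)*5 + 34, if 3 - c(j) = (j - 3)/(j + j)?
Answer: 44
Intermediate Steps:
c(j) = 3 - (-3 + j)/(2*j) (c(j) = 3 - (j - 3)/(j + j) = 3 - (-3 + j)/(2*j))
a(m, Z) = 2*Z**2 (a(m, Z) = (2*Z)*Z = 2*Z**2)
a(c(6), 1)*5 + 34 = (2*1**2)*5 + 34 = (2*1)*5 + 34 = 2*5 + 34 = 10 + 34 = 44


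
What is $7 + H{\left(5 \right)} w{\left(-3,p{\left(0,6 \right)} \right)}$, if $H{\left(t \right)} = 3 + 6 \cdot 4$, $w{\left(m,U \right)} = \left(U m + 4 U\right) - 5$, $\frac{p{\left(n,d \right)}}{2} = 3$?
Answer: $34$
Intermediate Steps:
$p{\left(n,d \right)} = 6$ ($p{\left(n,d \right)} = 2 \cdot 3 = 6$)
$w{\left(m,U \right)} = -5 + 4 U + U m$ ($w{\left(m,U \right)} = \left(4 U + U m\right) - 5 = -5 + 4 U + U m$)
$H{\left(t \right)} = 27$ ($H{\left(t \right)} = 3 + 24 = 27$)
$7 + H{\left(5 \right)} w{\left(-3,p{\left(0,6 \right)} \right)} = 7 + 27 \left(-5 + 4 \cdot 6 + 6 \left(-3\right)\right) = 7 + 27 \left(-5 + 24 - 18\right) = 7 + 27 \cdot 1 = 7 + 27 = 34$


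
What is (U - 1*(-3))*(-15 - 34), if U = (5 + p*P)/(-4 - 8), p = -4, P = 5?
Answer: -833/4 ≈ -208.25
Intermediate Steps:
U = 5/4 (U = (5 - 4*5)/(-4 - 8) = (5 - 20)/(-12) = -15*(-1/12) = 5/4 ≈ 1.2500)
(U - 1*(-3))*(-15 - 34) = (5/4 - 1*(-3))*(-15 - 34) = (5/4 + 3)*(-49) = (17/4)*(-49) = -833/4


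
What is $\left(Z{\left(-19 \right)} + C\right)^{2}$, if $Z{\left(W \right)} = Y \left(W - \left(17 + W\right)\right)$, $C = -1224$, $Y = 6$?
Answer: $1758276$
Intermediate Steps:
$Z{\left(W \right)} = -102$ ($Z{\left(W \right)} = 6 \left(W - \left(17 + W\right)\right) = 6 \left(-17\right) = -102$)
$\left(Z{\left(-19 \right)} + C\right)^{2} = \left(-102 - 1224\right)^{2} = \left(-1326\right)^{2} = 1758276$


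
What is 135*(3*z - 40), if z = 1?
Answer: -4995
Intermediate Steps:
135*(3*z - 40) = 135*(3*1 - 40) = 135*(3 - 40) = 135*(-37) = -4995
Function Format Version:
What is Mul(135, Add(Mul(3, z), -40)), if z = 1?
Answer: -4995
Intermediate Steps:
Mul(135, Add(Mul(3, z), -40)) = Mul(135, Add(Mul(3, 1), -40)) = Mul(135, Add(3, -40)) = Mul(135, -37) = -4995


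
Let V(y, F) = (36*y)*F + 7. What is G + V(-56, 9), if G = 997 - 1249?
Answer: -18389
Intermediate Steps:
V(y, F) = 7 + 36*F*y (V(y, F) = 36*F*y + 7 = 7 + 36*F*y)
G = -252
G + V(-56, 9) = -252 + (7 + 36*9*(-56)) = -252 + (7 - 18144) = -252 - 18137 = -18389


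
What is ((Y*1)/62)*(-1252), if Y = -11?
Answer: 6886/31 ≈ 222.13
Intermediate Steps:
((Y*1)/62)*(-1252) = (-11*1/62)*(-1252) = -11*1/62*(-1252) = -11/62*(-1252) = 6886/31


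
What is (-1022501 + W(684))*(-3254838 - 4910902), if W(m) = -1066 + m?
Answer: 8352596628420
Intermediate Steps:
(-1022501 + W(684))*(-3254838 - 4910902) = (-1022501 + (-1066 + 684))*(-3254838 - 4910902) = (-1022501 - 382)*(-8165740) = -1022883*(-8165740) = 8352596628420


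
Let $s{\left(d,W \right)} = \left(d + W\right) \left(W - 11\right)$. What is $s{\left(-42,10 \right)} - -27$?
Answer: $59$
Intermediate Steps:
$s{\left(d,W \right)} = \left(-11 + W\right) \left(W + d\right)$ ($s{\left(d,W \right)} = \left(W + d\right) \left(-11 + W\right) = \left(-11 + W\right) \left(W + d\right)$)
$s{\left(-42,10 \right)} - -27 = \left(10^{2} - 110 - -462 + 10 \left(-42\right)\right) - -27 = \left(100 - 110 + 462 - 420\right) + 27 = 32 + 27 = 59$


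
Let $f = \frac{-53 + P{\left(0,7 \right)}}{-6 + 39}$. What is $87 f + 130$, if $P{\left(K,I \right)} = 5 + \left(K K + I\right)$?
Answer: $\frac{241}{11} \approx 21.909$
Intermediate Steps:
$P{\left(K,I \right)} = 5 + I + K^{2}$ ($P{\left(K,I \right)} = 5 + \left(K^{2} + I\right) = 5 + \left(I + K^{2}\right) = 5 + I + K^{2}$)
$f = - \frac{41}{33}$ ($f = \frac{-53 + \left(5 + 7 + 0^{2}\right)}{-6 + 39} = \frac{-53 + \left(5 + 7 + 0\right)}{33} = \left(-53 + 12\right) \frac{1}{33} = \left(-41\right) \frac{1}{33} = - \frac{41}{33} \approx -1.2424$)
$87 f + 130 = 87 \left(- \frac{41}{33}\right) + 130 = - \frac{1189}{11} + 130 = \frac{241}{11}$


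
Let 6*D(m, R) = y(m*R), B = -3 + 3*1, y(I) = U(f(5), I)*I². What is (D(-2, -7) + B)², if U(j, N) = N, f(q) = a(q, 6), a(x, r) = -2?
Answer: 1882384/9 ≈ 2.0915e+5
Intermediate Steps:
f(q) = -2
y(I) = I³ (y(I) = I*I² = I³)
B = 0 (B = -3 + 3 = 0)
D(m, R) = R³*m³/6 (D(m, R) = (m*R)³/6 = (R*m)³/6 = (R³*m³)/6 = R³*m³/6)
(D(-2, -7) + B)² = ((⅙)*(-7)³*(-2)³ + 0)² = ((⅙)*(-343)*(-8) + 0)² = (1372/3 + 0)² = (1372/3)² = 1882384/9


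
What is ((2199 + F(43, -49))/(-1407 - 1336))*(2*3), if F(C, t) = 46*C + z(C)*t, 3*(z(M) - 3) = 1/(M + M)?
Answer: -1039691/117949 ≈ -8.8147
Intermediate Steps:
z(M) = 3 + 1/(6*M) (z(M) = 3 + 1/(3*(M + M)) = 3 + 1/(3*((2*M))) = 3 + (1/(2*M))/3 = 3 + 1/(6*M))
F(C, t) = 46*C + t*(3 + 1/(6*C)) (F(C, t) = 46*C + (3 + 1/(6*C))*t = 46*C + t*(3 + 1/(6*C)))
((2199 + F(43, -49))/(-1407 - 1336))*(2*3) = ((2199 + (3*(-49) + 46*43 + (⅙)*(-49)/43))/(-1407 - 1336))*(2*3) = ((2199 + (-147 + 1978 + (⅙)*(-49)*(1/43)))/(-2743))*6 = ((2199 + (-147 + 1978 - 49/258))*(-1/2743))*6 = ((2199 + 472349/258)*(-1/2743))*6 = ((1039691/258)*(-1/2743))*6 = -1039691/707694*6 = -1039691/117949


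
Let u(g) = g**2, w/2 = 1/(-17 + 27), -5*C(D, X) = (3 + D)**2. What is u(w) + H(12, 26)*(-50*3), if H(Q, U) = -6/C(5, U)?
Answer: -28109/400 ≈ -70.272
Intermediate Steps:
C(D, X) = -(3 + D)**2/5
w = 1/5 (w = 2/(-17 + 27) = 2/10 = 2*(1/10) = 1/5 ≈ 0.20000)
H(Q, U) = 15/32 (H(Q, U) = -6*(-5/(3 + 5)**2) = -6/((-1/5*8**2)) = -6/((-1/5*64)) = -6/(-64/5) = -6*(-5/64) = 15/32)
u(w) + H(12, 26)*(-50*3) = (1/5)**2 + 15*(-50*3)/32 = 1/25 + (15/32)*(-150) = 1/25 - 1125/16 = -28109/400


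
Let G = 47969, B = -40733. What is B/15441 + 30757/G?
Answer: -1479002440/740689329 ≈ -1.9968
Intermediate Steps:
B/15441 + 30757/G = -40733/15441 + 30757/47969 = -1479002440/740689329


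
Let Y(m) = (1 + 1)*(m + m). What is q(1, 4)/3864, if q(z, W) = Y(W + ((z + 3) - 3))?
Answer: 5/966 ≈ 0.0051760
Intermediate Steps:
Y(m) = 4*m (Y(m) = 2*(2*m) = 4*m)
q(z, W) = 4*W + 4*z (q(z, W) = 4*(W + ((z + 3) - 3)) = 4*(W + ((3 + z) - 3)) = 4*(W + z) = 4*W + 4*z)
q(1, 4)/3864 = (4*4 + 4*1)/3864 = (16 + 4)*(1/3864) = 20*(1/3864) = 5/966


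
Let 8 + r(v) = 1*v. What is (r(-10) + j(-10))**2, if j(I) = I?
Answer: 784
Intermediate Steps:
r(v) = -8 + v (r(v) = -8 + 1*v = -8 + v)
(r(-10) + j(-10))**2 = ((-8 - 10) - 10)**2 = (-18 - 10)**2 = (-28)**2 = 784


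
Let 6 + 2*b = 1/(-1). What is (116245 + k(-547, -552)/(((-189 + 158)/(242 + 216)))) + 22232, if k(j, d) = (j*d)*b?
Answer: 488309019/31 ≈ 1.5752e+7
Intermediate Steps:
b = -7/2 (b = -3 + (½)/(-1) = -3 + (½)*(-1) = -3 - ½ = -7/2 ≈ -3.5000)
k(j, d) = -7*d*j/2 (k(j, d) = (j*d)*(-7/2) = (d*j)*(-7/2) = -7*d*j/2)
(116245 + k(-547, -552)/(((-189 + 158)/(242 + 216)))) + 22232 = (116245 + (-7/2*(-552)*(-547))/(((-189 + 158)/(242 + 216)))) + 22232 = (116245 - 1056804/((-31/458))) + 22232 = (116245 - 1056804/((-31*1/458))) + 22232 = (116245 - 1056804/(-31/458)) + 22232 = (116245 - 1056804*(-458/31)) + 22232 = (116245 + 484016232/31) + 22232 = 487619827/31 + 22232 = 488309019/31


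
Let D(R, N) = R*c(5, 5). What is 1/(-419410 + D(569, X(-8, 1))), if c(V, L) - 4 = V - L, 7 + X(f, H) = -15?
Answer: -1/417134 ≈ -2.3973e-6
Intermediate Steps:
X(f, H) = -22 (X(f, H) = -7 - 15 = -22)
c(V, L) = 4 + V - L (c(V, L) = 4 + (V - L) = 4 + V - L)
D(R, N) = 4*R (D(R, N) = R*(4 + 5 - 1*5) = R*(4 + 5 - 5) = R*4 = 4*R)
1/(-419410 + D(569, X(-8, 1))) = 1/(-419410 + 4*569) = 1/(-419410 + 2276) = 1/(-417134) = -1/417134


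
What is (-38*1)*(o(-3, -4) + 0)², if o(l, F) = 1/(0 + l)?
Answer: -38/9 ≈ -4.2222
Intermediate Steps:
o(l, F) = 1/l
(-38*1)*(o(-3, -4) + 0)² = (-38*1)*(1/(-3) + 0)² = -38*(-⅓ + 0)² = -38*(-⅓)² = -38*⅑ = -38/9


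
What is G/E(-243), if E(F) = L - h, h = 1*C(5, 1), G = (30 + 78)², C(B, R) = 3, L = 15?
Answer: 972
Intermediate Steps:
G = 11664 (G = 108² = 11664)
h = 3 (h = 1*3 = 3)
E(F) = 12 (E(F) = 15 - 1*3 = 15 - 3 = 12)
G/E(-243) = 11664/12 = 11664*(1/12) = 972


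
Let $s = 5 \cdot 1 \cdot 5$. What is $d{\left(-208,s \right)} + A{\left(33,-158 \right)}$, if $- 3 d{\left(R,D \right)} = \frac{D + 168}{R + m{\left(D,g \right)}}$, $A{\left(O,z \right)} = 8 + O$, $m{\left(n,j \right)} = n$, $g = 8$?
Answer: $\frac{22702}{549} \approx 41.352$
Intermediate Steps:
$s = 25$ ($s = 5 \cdot 5 = 25$)
$d{\left(R,D \right)} = - \frac{168 + D}{3 \left(D + R\right)}$ ($d{\left(R,D \right)} = - \frac{\left(D + 168\right) \frac{1}{R + D}}{3} = - \frac{\left(168 + D\right) \frac{1}{D + R}}{3} = - \frac{\frac{1}{D + R} \left(168 + D\right)}{3} = - \frac{168 + D}{3 \left(D + R\right)}$)
$d{\left(-208,s \right)} + A{\left(33,-158 \right)} = \frac{-56 - \frac{25}{3}}{25 - 208} + \left(8 + 33\right) = \frac{-56 - \frac{25}{3}}{-183} + 41 = \left(- \frac{1}{183}\right) \left(- \frac{193}{3}\right) + 41 = \frac{193}{549} + 41 = \frac{22702}{549}$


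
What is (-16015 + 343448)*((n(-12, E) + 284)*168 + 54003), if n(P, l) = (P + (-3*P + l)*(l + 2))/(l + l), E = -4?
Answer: 33827430663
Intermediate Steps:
n(P, l) = (P + (2 + l)*(l - 3*P))/(2*l) (n(P, l) = (P + (l - 3*P)*(2 + l))/((2*l)) = (P + (2 + l)*(l - 3*P))*(1/(2*l)) = (P + (2 + l)*(l - 3*P))/(2*l))
(-16015 + 343448)*((n(-12, E) + 284)*168 + 54003) = (-16015 + 343448)*(((1/2)*(-5*(-12) - 4*(2 - 4 - 3*(-12)))/(-4) + 284)*168 + 54003) = 327433*(((1/2)*(-1/4)*(60 - 4*(2 - 4 + 36)) + 284)*168 + 54003) = 327433*(((1/2)*(-1/4)*(60 - 4*34) + 284)*168 + 54003) = 327433*(((1/2)*(-1/4)*(60 - 136) + 284)*168 + 54003) = 327433*(((1/2)*(-1/4)*(-76) + 284)*168 + 54003) = 327433*((19/2 + 284)*168 + 54003) = 327433*((587/2)*168 + 54003) = 327433*(49308 + 54003) = 327433*103311 = 33827430663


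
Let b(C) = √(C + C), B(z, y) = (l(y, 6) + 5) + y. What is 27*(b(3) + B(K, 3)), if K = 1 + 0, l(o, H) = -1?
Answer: 189 + 27*√6 ≈ 255.14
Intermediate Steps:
K = 1
B(z, y) = 4 + y (B(z, y) = (-1 + 5) + y = 4 + y)
b(C) = √2*√C (b(C) = √(2*C) = √2*√C)
27*(b(3) + B(K, 3)) = 27*(√2*√3 + (4 + 3)) = 27*(√6 + 7) = 27*(7 + √6) = 189 + 27*√6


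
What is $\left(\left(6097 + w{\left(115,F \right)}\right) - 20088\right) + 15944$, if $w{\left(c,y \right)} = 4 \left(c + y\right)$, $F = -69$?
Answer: $2137$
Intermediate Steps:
$w{\left(c,y \right)} = 4 c + 4 y$
$\left(\left(6097 + w{\left(115,F \right)}\right) - 20088\right) + 15944 = \left(\left(6097 + \left(4 \cdot 115 + 4 \left(-69\right)\right)\right) - 20088\right) + 15944 = \left(\left(6097 + \left(460 - 276\right)\right) - 20088\right) + 15944 = \left(\left(6097 + 184\right) - 20088\right) + 15944 = \left(6281 - 20088\right) + 15944 = -13807 + 15944 = 2137$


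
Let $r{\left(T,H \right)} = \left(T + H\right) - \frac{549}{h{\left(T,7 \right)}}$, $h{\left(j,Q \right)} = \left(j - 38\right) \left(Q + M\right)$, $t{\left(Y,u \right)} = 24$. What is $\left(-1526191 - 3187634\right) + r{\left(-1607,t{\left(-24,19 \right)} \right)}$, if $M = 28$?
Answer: $- \frac{271489615051}{57575} \approx -4.7154 \cdot 10^{6}$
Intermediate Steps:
$h{\left(j,Q \right)} = \left(-38 + j\right) \left(28 + Q\right)$ ($h{\left(j,Q \right)} = \left(j - 38\right) \left(Q + 28\right) = \left(-38 + j\right) \left(28 + Q\right)$)
$r{\left(T,H \right)} = H + T - \frac{549}{-1330 + 35 T}$ ($r{\left(T,H \right)} = \left(T + H\right) - \frac{549}{-1064 - 266 + 28 T + 7 T} = \left(H + T\right) - \frac{549}{-1064 - 266 + 28 T + 7 T} = \left(H + T\right) - \frac{549}{-1330 + 35 T} = H + T - \frac{549}{-1330 + 35 T}$)
$\left(-1526191 - 3187634\right) + r{\left(-1607,t{\left(-24,19 \right)} \right)} = \left(-1526191 - 3187634\right) + \frac{- \frac{549}{35} + \left(-38 - 1607\right) \left(24 - 1607\right)}{-38 - 1607} = -4713825 + \frac{- \frac{549}{35} - -2604035}{-1645} = -4713825 - \frac{- \frac{549}{35} + 2604035}{1645} = -4713825 - \frac{91140676}{57575} = - \frac{271489615051}{57575}$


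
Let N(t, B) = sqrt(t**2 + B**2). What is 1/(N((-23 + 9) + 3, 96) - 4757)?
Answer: -4757/22619712 - sqrt(9337)/22619712 ≈ -0.00021458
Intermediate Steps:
N(t, B) = sqrt(B**2 + t**2)
1/(N((-23 + 9) + 3, 96) - 4757) = 1/(sqrt(96**2 + ((-23 + 9) + 3)**2) - 4757) = 1/(sqrt(9216 + (-14 + 3)**2) - 4757) = 1/(sqrt(9216 + (-11)**2) - 4757) = 1/(sqrt(9216 + 121) - 4757) = 1/(sqrt(9337) - 4757) = 1/(-4757 + sqrt(9337))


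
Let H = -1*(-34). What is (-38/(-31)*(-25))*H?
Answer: -32300/31 ≈ -1041.9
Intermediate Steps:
H = 34
(-38/(-31)*(-25))*H = (-38/(-31)*(-25))*34 = (-38*(-1/31)*(-25))*34 = ((38/31)*(-25))*34 = -950/31*34 = -32300/31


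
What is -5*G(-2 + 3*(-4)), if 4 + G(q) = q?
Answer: 90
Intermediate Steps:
G(q) = -4 + q
-5*G(-2 + 3*(-4)) = -5*(-4 + (-2 + 3*(-4))) = -5*(-4 + (-2 - 12)) = -5*(-4 - 14) = -5*(-18) = 90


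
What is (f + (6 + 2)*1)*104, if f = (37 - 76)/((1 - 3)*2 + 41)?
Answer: 26728/37 ≈ 722.38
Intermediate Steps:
f = -39/37 (f = -39/(-2*2 + 41) = -39/(-4 + 41) = -39/37 ≈ -1.0541)
(f + (6 + 2)*1)*104 = (-39/37 + (6 + 2)*1)*104 = (-39/37 + 8*1)*104 = (-39/37 + 8)*104 = (257/37)*104 = 26728/37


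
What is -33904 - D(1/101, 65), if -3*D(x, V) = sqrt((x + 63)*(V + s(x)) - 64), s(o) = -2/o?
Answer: -33904 + 2*I*sqrt(22177883)/303 ≈ -33904.0 + 31.085*I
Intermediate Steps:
D(x, V) = -sqrt(-64 + (63 + x)*(V - 2/x))/3 (D(x, V) = -sqrt((x + 63)*(V - 2/x) - 64)/3 = -sqrt((63 + x)*(V - 2/x) - 64)/3 = -sqrt(-64 + (63 + x)*(V - 2/x))/3)
-33904 - D(1/101, 65) = -33904 - (-1)*sqrt(-66 - 126/(1/101) + 63*65 + 65/101)/3 = -33904 - (-1)*sqrt(-66 - 126/1/101 + 4095 + 65*(1/101))/3 = -33904 - (-1)*sqrt(-66 - 126*101 + 4095 + 65/101)/3 = -33904 - (-1)*sqrt(-66 - 12726 + 4095 + 65/101)/3 = -33904 - (-1)*sqrt(-878332/101)/3 = -33904 - (-1)*2*I*sqrt(22177883)/101/3 = -33904 - (-2)*I*sqrt(22177883)/303 = -33904 + 2*I*sqrt(22177883)/303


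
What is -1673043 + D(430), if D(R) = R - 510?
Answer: -1673123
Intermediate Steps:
D(R) = -510 + R
-1673043 + D(430) = -1673043 + (-510 + 430) = -1673043 - 80 = -1673123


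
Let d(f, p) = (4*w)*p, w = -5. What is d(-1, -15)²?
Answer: 90000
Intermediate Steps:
d(f, p) = -20*p (d(f, p) = (4*(-5))*p = -20*p)
d(-1, -15)² = (-20*(-15))² = 300² = 90000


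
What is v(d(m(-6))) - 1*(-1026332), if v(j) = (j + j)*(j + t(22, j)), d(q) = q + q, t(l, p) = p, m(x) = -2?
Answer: 1026396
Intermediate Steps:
d(q) = 2*q
v(j) = 4*j² (v(j) = (j + j)*(j + j) = (2*j)*(2*j) = 4*j²)
v(d(m(-6))) - 1*(-1026332) = 4*(2*(-2))² - 1*(-1026332) = 4*(-4)² + 1026332 = 4*16 + 1026332 = 64 + 1026332 = 1026396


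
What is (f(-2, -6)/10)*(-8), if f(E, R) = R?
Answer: 24/5 ≈ 4.8000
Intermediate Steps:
(f(-2, -6)/10)*(-8) = (-6/10)*(-8) = ((⅒)*(-6))*(-8) = -⅗*(-8) = 24/5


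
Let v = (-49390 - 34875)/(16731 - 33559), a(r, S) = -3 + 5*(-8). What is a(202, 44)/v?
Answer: -723604/84265 ≈ -8.5872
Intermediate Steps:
a(r, S) = -43 (a(r, S) = -3 - 40 = -43)
v = 84265/16828 (v = -84265/(-16828) = -84265*(-1/16828) = 84265/16828 ≈ 5.0074)
a(202, 44)/v = -43/84265/16828 = -43*16828/84265 = -723604/84265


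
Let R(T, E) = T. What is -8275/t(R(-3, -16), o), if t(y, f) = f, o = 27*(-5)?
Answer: 1655/27 ≈ 61.296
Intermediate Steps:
o = -135
-8275/t(R(-3, -16), o) = -8275/(-135) = -8275*(-1/135) = 1655/27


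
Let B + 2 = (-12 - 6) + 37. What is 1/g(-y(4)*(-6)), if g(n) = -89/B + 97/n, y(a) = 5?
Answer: -510/1021 ≈ -0.49951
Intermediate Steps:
B = 17 (B = -2 + ((-12 - 6) + 37) = -2 + (-18 + 37) = -2 + 19 = 17)
g(n) = -89/17 + 97/n
1/g(-y(4)*(-6)) = 1/(-89/17 + 97/((-1*5*(-6)))) = 1/(-89/17 + 97/((-5*(-6)))) = 1/(-89/17 + 97/30) = 1/(-1021/510) = -510/1021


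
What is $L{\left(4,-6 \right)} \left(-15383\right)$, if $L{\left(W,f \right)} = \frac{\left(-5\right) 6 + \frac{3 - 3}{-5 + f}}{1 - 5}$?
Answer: $- \frac{230745}{2} \approx -1.1537 \cdot 10^{5}$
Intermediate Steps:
$L{\left(W,f \right)} = \frac{15}{2}$ ($L{\left(W,f \right)} = \frac{-30 + \frac{0}{-5 + f}}{-4} = \left(-30 + 0\right) \left(- \frac{1}{4}\right) = \left(-30\right) \left(- \frac{1}{4}\right) = \frac{15}{2}$)
$L{\left(4,-6 \right)} \left(-15383\right) = \frac{15}{2} \left(-15383\right) = - \frac{230745}{2}$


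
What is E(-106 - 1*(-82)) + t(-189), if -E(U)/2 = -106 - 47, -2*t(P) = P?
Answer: 801/2 ≈ 400.50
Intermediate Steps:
t(P) = -P/2
E(U) = 306 (E(U) = -2*(-106 - 47) = -2*(-153) = 306)
E(-106 - 1*(-82)) + t(-189) = 306 - 1/2*(-189) = 306 + 189/2 = 801/2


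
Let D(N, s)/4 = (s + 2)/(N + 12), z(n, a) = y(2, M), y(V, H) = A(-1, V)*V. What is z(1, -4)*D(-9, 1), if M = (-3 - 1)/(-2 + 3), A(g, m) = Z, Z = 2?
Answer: 16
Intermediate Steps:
A(g, m) = 2
M = -4 (M = -4/1 = -4*1 = -4)
y(V, H) = 2*V
z(n, a) = 4 (z(n, a) = 2*2 = 4)
D(N, s) = 4*(2 + s)/(12 + N) (D(N, s) = 4*((s + 2)/(N + 12)) = 4*((2 + s)/(12 + N)) = 4*(2 + s)/(12 + N))
z(1, -4)*D(-9, 1) = 4*(4*(2 + 1)/(12 - 9)) = 4*(4*3/3) = 4*(4*(1/3)*3) = 4*4 = 16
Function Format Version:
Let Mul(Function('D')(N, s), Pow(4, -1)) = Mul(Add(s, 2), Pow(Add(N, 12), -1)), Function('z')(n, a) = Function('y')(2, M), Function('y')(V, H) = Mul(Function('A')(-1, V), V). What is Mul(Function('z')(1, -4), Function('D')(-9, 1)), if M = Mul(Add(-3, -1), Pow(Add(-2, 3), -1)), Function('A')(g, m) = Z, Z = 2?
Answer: 16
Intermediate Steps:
Function('A')(g, m) = 2
M = -4 (M = Mul(-4, Pow(1, -1)) = Mul(-4, 1) = -4)
Function('y')(V, H) = Mul(2, V)
Function('z')(n, a) = 4 (Function('z')(n, a) = Mul(2, 2) = 4)
Function('D')(N, s) = Mul(4, Pow(Add(12, N), -1), Add(2, s)) (Function('D')(N, s) = Mul(4, Mul(Add(s, 2), Pow(Add(N, 12), -1))) = Mul(4, Mul(Add(2, s), Pow(Add(12, N), -1))) = Mul(4, Mul(Pow(Add(12, N), -1), Add(2, s))) = Mul(4, Pow(Add(12, N), -1), Add(2, s)))
Mul(Function('z')(1, -4), Function('D')(-9, 1)) = Mul(4, Mul(4, Pow(Add(12, -9), -1), Add(2, 1))) = Mul(4, Mul(4, Pow(3, -1), 3)) = Mul(4, Mul(4, Rational(1, 3), 3)) = Mul(4, 4) = 16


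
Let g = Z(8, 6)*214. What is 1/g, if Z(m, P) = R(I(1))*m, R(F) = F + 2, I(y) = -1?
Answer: 1/1712 ≈ 0.00058411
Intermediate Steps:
R(F) = 2 + F
Z(m, P) = m (Z(m, P) = (2 - 1)*m = 1*m = m)
g = 1712 (g = 8*214 = 1712)
1/g = 1/1712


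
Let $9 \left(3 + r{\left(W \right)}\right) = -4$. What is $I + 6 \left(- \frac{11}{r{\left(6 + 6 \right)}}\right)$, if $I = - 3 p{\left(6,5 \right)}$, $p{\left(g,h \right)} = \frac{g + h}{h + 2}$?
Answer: $\frac{3135}{217} \approx 14.447$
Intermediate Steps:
$r{\left(W \right)} = - \frac{31}{9}$ ($r{\left(W \right)} = -3 + \frac{1}{9} \left(-4\right) = -3 - \frac{4}{9} = - \frac{31}{9}$)
$p{\left(g,h \right)} = \frac{g + h}{2 + h}$
$I = - \frac{33}{7}$ ($I = - 3 \frac{6 + 5}{2 + 5} = - 3 \cdot \frac{1}{7} \cdot 11 = \left(-3\right) \frac{11}{7} = - \frac{33}{7} \approx -4.7143$)
$I + 6 \left(- \frac{11}{r{\left(6 + 6 \right)}}\right) = - \frac{33}{7} + 6 \left(- \frac{11}{- \frac{31}{9}}\right) = - \frac{33}{7} + 6 \left(\left(-11\right) \left(- \frac{9}{31}\right)\right) = - \frac{33}{7} + 6 \cdot \frac{99}{31} = - \frac{33}{7} + \frac{594}{31} = \frac{3135}{217}$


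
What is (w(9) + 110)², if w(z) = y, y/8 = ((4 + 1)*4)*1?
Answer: 72900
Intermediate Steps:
y = 160 (y = 8*(((4 + 1)*4)*1) = 8*((5*4)*1) = 8*(20*1) = 8*20 = 160)
w(z) = 160
(w(9) + 110)² = (160 + 110)² = 270² = 72900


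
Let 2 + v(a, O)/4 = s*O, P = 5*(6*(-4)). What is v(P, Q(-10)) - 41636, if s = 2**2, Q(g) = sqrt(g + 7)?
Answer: -41644 + 16*I*sqrt(3) ≈ -41644.0 + 27.713*I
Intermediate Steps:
P = -120 (P = 5*(-24) = -120)
Q(g) = sqrt(7 + g)
s = 4
v(a, O) = -8 + 16*O (v(a, O) = -8 + 4*(4*O) = -8 + 16*O)
v(P, Q(-10)) - 41636 = (-8 + 16*sqrt(7 - 10)) - 41636 = (-8 + 16*sqrt(-3)) - 41636 = (-8 + 16*(I*sqrt(3))) - 41636 = (-8 + 16*I*sqrt(3)) - 41636 = -41644 + 16*I*sqrt(3)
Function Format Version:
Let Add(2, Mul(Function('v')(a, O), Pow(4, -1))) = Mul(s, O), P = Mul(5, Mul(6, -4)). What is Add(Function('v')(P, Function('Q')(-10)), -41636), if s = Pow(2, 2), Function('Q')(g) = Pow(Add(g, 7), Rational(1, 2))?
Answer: Add(-41644, Mul(16, I, Pow(3, Rational(1, 2)))) ≈ Add(-41644., Mul(27.713, I))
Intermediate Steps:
P = -120 (P = Mul(5, -24) = -120)
Function('Q')(g) = Pow(Add(7, g), Rational(1, 2))
s = 4
Function('v')(a, O) = Add(-8, Mul(16, O)) (Function('v')(a, O) = Add(-8, Mul(4, Mul(4, O))) = Add(-8, Mul(16, O)))
Add(Function('v')(P, Function('Q')(-10)), -41636) = Add(Add(-8, Mul(16, Pow(Add(7, -10), Rational(1, 2)))), -41636) = Add(Add(-8, Mul(16, Pow(-3, Rational(1, 2)))), -41636) = Add(Add(-8, Mul(16, Mul(I, Pow(3, Rational(1, 2))))), -41636) = Add(Add(-8, Mul(16, I, Pow(3, Rational(1, 2)))), -41636) = Add(-41644, Mul(16, I, Pow(3, Rational(1, 2))))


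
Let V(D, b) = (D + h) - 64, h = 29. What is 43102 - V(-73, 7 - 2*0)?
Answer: 43210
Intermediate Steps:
V(D, b) = -35 + D (V(D, b) = (D + 29) - 64 = (29 + D) - 64 = -35 + D)
43102 - V(-73, 7 - 2*0) = 43102 - (-35 - 73) = 43102 - 1*(-108) = 43102 + 108 = 43210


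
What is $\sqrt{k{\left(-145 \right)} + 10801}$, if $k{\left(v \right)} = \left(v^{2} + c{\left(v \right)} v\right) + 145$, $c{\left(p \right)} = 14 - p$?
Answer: $2 \sqrt{2229} \approx 94.425$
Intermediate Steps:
$k{\left(v \right)} = 145 + v^{2} + v \left(14 - v\right)$ ($k{\left(v \right)} = \left(v^{2} + \left(14 - v\right) v\right) + 145 = \left(v^{2} + v \left(14 - v\right)\right) + 145 = 145 + v^{2} + v \left(14 - v\right)$)
$\sqrt{k{\left(-145 \right)} + 10801} = \sqrt{\left(145 + 14 \left(-145\right)\right) + 10801} = \sqrt{\left(145 - 2030\right) + 10801} = \sqrt{-1885 + 10801} = \sqrt{8916} = 2 \sqrt{2229}$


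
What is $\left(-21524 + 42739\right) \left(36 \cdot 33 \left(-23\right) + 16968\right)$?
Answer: $-219702540$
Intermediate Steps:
$\left(-21524 + 42739\right) \left(36 \cdot 33 \left(-23\right) + 16968\right) = 21215 \left(1188 \left(-23\right) + 16968\right) = 21215 \left(-27324 + 16968\right) = 21215 \left(-10356\right) = -219702540$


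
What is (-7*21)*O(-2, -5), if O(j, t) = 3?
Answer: -441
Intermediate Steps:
(-7*21)*O(-2, -5) = -7*21*3 = -147*3 = -441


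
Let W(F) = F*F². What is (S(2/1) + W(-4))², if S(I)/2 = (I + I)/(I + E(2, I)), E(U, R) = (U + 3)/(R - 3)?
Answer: 40000/9 ≈ 4444.4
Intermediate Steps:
E(U, R) = (3 + U)/(-3 + R)
S(I) = 4*I/(I + 5/(-3 + I)) (S(I) = 2*((I + I)/(I + (3 + 2)/(-3 + I))) = 2*((2*I)/(I + 5/(-3 + I))) = 2*(2*I/(I + 5/(-3 + I))) = 4*I/(I + 5/(-3 + I)))
W(F) = F³
(S(2/1) + W(-4))² = (4*(2/1)*(-3 + 2/1)/(5 + (2/1)*(-3 + 2/1)) + (-4)³)² = (4*(2*1)*(-3 + 2*1)/(5 + (2*1)*(-3 + 2*1)) - 64)² = (4*2*(-3 + 2)/(5 + 2*(-3 + 2)) - 64)² = (4*2*(-1)/(5 + 2*(-1)) - 64)² = (4*2*(-1)/(5 - 2) - 64)² = (4*2*(-1)/3 - 64)² = (4*2*(⅓)*(-1) - 64)² = (-8/3 - 64)² = (-200/3)² = 40000/9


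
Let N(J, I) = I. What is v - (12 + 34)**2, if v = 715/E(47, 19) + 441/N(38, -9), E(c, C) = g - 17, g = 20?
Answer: -5780/3 ≈ -1926.7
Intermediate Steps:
E(c, C) = 3 (E(c, C) = 20 - 17 = 3)
v = 568/3 (v = 715/3 + 441/(-9) = 715*(1/3) + 441*(-1/9) = 715/3 - 49 = 568/3 ≈ 189.33)
v - (12 + 34)**2 = 568/3 - (12 + 34)**2 = 568/3 - 1*46**2 = 568/3 - 1*2116 = 568/3 - 2116 = -5780/3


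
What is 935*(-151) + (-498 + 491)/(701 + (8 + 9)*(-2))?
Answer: -94170402/667 ≈ -1.4119e+5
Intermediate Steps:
935*(-151) + (-498 + 491)/(701 + (8 + 9)*(-2)) = -141185 - 7/(701 + 17*(-2)) = -141185 - 7/(701 - 34) = -141185 - 7/667 = -94170402/667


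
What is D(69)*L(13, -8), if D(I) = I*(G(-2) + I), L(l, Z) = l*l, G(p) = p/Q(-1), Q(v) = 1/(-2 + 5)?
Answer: 734643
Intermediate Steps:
Q(v) = ⅓ (Q(v) = 1/3 = ⅓)
G(p) = 3*p (G(p) = p/(⅓) = p*3 = 3*p)
L(l, Z) = l²
D(I) = I*(-6 + I) (D(I) = I*(3*(-2) + I) = I*(-6 + I))
D(69)*L(13, -8) = (69*(-6 + 69))*13² = (69*63)*169 = 4347*169 = 734643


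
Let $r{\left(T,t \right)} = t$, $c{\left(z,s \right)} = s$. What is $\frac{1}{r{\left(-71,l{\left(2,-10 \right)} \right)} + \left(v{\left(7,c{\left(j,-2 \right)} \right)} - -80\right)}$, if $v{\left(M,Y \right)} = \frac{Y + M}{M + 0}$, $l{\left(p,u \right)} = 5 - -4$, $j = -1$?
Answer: $\frac{7}{628} \approx 0.011147$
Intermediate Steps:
$l{\left(p,u \right)} = 9$ ($l{\left(p,u \right)} = 5 + 4 = 9$)
$v{\left(M,Y \right)} = \frac{M + Y}{M}$
$\frac{1}{r{\left(-71,l{\left(2,-10 \right)} \right)} + \left(v{\left(7,c{\left(j,-2 \right)} \right)} - -80\right)} = \frac{1}{9 + \left(\frac{7 - 2}{7} - -80\right)} = \frac{1}{9 + \left(\frac{1}{7} \cdot 5 + 80\right)} = \frac{1}{9 + \left(\frac{5}{7} + 80\right)} = \frac{1}{9 + \frac{565}{7}} = \frac{1}{\frac{628}{7}} = \frac{7}{628}$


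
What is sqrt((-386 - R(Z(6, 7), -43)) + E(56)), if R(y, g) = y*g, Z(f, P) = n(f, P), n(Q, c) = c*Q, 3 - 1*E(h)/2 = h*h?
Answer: I*sqrt(4846) ≈ 69.613*I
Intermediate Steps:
E(h) = 6 - 2*h**2 (E(h) = 6 - 2*h*h = 6 - 2*h**2)
n(Q, c) = Q*c
Z(f, P) = P*f (Z(f, P) = f*P = P*f)
R(y, g) = g*y
sqrt((-386 - R(Z(6, 7), -43)) + E(56)) = sqrt((-386 - (-43)*7*6) + (6 - 2*56**2)) = sqrt((-386 - (-43)*42) + (6 - 2*3136)) = sqrt((-386 - 1*(-1806)) + (6 - 6272)) = sqrt((-386 + 1806) - 6266) = sqrt(1420 - 6266) = sqrt(-4846) = I*sqrt(4846)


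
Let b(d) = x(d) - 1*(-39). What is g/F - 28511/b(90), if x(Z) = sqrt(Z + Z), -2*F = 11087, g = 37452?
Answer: -4142801029/4955889 + 57022*sqrt(5)/447 ≈ -550.69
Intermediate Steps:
F = -11087/2 (F = -1/2*11087 = -11087/2 ≈ -5543.5)
x(Z) = sqrt(2)*sqrt(Z) (x(Z) = sqrt(2*Z) = sqrt(2)*sqrt(Z))
b(d) = 39 + sqrt(2)*sqrt(d) (b(d) = sqrt(2)*sqrt(d) - 1*(-39) = sqrt(2)*sqrt(d) + 39 = 39 + sqrt(2)*sqrt(d))
g/F - 28511/b(90) = 37452/(-11087/2) - 28511/(39 + sqrt(2)*sqrt(90)) = 37452*(-2/11087) - 28511/(39 + sqrt(2)*(3*sqrt(10))) = -74904/11087 - 28511/(39 + 6*sqrt(5))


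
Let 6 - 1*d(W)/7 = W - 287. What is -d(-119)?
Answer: -2884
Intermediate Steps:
d(W) = 2051 - 7*W (d(W) = 42 - 7*(W - 287) = 42 - 7*(-287 + W) = 42 + (2009 - 7*W) = 2051 - 7*W)
-d(-119) = -(2051 - 7*(-119)) = -(2051 + 833) = -1*2884 = -2884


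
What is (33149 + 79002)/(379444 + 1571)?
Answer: 112151/381015 ≈ 0.29435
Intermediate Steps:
(33149 + 79002)/(379444 + 1571) = 112151/381015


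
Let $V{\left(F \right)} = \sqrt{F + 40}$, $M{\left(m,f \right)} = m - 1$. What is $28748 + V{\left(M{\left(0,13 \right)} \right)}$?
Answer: $28748 + \sqrt{39} \approx 28754.0$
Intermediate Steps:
$M{\left(m,f \right)} = -1 + m$
$V{\left(F \right)} = \sqrt{40 + F}$
$28748 + V{\left(M{\left(0,13 \right)} \right)} = 28748 + \sqrt{40 + \left(-1 + 0\right)} = 28748 + \sqrt{40 - 1} = 28748 + \sqrt{39}$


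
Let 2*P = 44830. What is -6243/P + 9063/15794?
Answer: 1972551/6679670 ≈ 0.29531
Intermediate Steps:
P = 22415 (P = (1/2)*44830 = 22415)
-6243/P + 9063/15794 = -6243/22415 + 9063/15794 = -6243*1/22415 + 9063*(1/15794) = -6243/22415 + 171/298 = 1972551/6679670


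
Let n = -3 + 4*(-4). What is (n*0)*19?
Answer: 0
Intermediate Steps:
n = -19 (n = -3 - 16 = -19)
(n*0)*19 = -19*0*19 = 0*19 = 0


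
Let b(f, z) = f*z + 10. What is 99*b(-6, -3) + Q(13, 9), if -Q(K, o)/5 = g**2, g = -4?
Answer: 2692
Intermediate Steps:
b(f, z) = 10 + f*z
Q(K, o) = -80 (Q(K, o) = -5*(-4)**2 = -5*16 = -80)
99*b(-6, -3) + Q(13, 9) = 99*(10 - 6*(-3)) - 80 = 99*(10 + 18) - 80 = 99*28 - 80 = 2772 - 80 = 2692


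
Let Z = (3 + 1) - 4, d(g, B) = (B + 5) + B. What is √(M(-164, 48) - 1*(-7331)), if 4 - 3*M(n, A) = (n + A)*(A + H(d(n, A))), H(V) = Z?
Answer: √82695/3 ≈ 95.856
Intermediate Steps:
d(g, B) = 5 + 2*B (d(g, B) = (5 + B) + B = 5 + 2*B)
Z = 0 (Z = 4 - 4 = 0)
H(V) = 0
M(n, A) = 4/3 - A*(A + n)/3 (M(n, A) = 4/3 - (n + A)*(A + 0)/3 = 4/3 - (A + n)*A/3 = 4/3 - A*(A + n)/3)
√(M(-164, 48) - 1*(-7331)) = √((4/3 - ⅓*48² - ⅓*48*(-164)) - 1*(-7331)) = √((4/3 - ⅓*2304 + 2624) + 7331) = √((4/3 - 768 + 2624) + 7331) = √(5572/3 + 7331) = √(27565/3) = √82695/3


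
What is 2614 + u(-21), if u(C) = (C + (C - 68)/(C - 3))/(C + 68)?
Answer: 2948177/1128 ≈ 2613.6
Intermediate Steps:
u(C) = (C + (-68 + C)/(-3 + C))/(68 + C)
2614 + u(-21) = 2614 + (-68 + (-21)² - 2*(-21))/(-204 + (-21)² + 65*(-21)) = 2614 + (-68 + 441 + 42)/(-204 + 441 - 1365) = 2614 + 415/(-1128) = 2614 - 1/1128*415 = 2614 - 415/1128 = 2948177/1128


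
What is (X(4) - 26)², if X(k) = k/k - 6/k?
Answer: 2809/4 ≈ 702.25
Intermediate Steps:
X(k) = 1 - 6/k
(X(4) - 26)² = ((-6 + 4)/4 - 26)² = ((¼)*(-2) - 26)² = (-½ - 26)² = (-53/2)² = 2809/4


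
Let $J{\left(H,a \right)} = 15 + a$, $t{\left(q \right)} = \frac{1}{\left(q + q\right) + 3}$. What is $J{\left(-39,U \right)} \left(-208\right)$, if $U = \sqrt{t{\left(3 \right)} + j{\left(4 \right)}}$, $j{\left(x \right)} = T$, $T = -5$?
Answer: $-3120 - \frac{416 i \sqrt{11}}{3} \approx -3120.0 - 459.91 i$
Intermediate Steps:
$j{\left(x \right)} = -5$
$t{\left(q \right)} = \frac{1}{3 + 2 q}$ ($t{\left(q \right)} = \frac{1}{2 q + 3} = \frac{1}{3 + 2 q}$)
$U = \frac{2 i \sqrt{11}}{3}$ ($U = \sqrt{\frac{1}{3 + 2 \cdot 3} - 5} = \sqrt{\frac{1}{3 + 6} - 5} = \sqrt{\frac{1}{9} - 5} = \sqrt{- \frac{44}{9}} = \frac{2 i \sqrt{11}}{3} \approx 2.2111 i$)
$J{\left(-39,U \right)} \left(-208\right) = \left(15 + \frac{2 i \sqrt{11}}{3}\right) \left(-208\right) = -3120 - \frac{416 i \sqrt{11}}{3}$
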